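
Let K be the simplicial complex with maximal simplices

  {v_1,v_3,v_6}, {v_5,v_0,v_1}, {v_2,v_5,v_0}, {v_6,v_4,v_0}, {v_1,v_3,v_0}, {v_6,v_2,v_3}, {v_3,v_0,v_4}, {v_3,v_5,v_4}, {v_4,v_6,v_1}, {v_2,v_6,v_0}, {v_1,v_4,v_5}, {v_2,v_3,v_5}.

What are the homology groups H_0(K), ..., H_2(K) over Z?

Order the vertices as v_0 < v_1 < v_2 < v_3 < v_4 < v_5 < v_6. Listing each simplex with vertices in this order, K has dimension 2 with simplices:

  0-simplices (7): [v_0], [v_1], [v_2], [v_3], [v_4], [v_5], [v_6]
  1-simplices (18): (18 of them)
  2-simplices (12): (12 of them)

so the chain groups are C_0 ≅ Z^7, C_1 ≅ Z^18, C_2 ≅ Z^12.

Boundary ∂_1: C_1 → C_0 is given by ∂[p,q] = [q] − [p].
The resulting 7×18 matrix has rank 6, and its Smith normal form has invariant factors (1,1,1,1,1,1).

∂_2: C_2 → C_1 acts by ∂[p,q,r] = [q,r] − [p,r] + [p,q]. For instance
  ∂[v_2,v_3,v_6] = [v_3,v_6] − [v_2,v_6] + [v_2,v_3],
  ∂[v_0,v_2,v_5] = [v_2,v_5] − [v_0,v_5] + [v_0,v_2].
This gives a 18×12 integer matrix of rank 12; reducing to Smith normal form yields diagonal entries (1,1,1,1,1,1,1,1,1,1,1,2).

Computing H_k = (kernel of ∂_k) / (image of ∂_{k+1}):

  H_0: rank C_0 − rank ∂_1 = 7 − 6 = 1, and the invariant factors of ∂_1 are all 1, so H_0 = Z.
  H_1: rank ker ∂_1 − rank ∂_2 = (18 − 6) − 12 = 0, and ∂_2 has invariant factor 2 > 1, so H_1 = Z_2.
  H_2: rank ker ∂_2 − rank ∂_3 = (12 − 12) − 0 = 0, and there is no ∂_3, so H_2 = 0.

(K is a triangulation of the real projective plane RP^2.)

H_0 = Z,  H_1 = Z_2,  H_2 = 0.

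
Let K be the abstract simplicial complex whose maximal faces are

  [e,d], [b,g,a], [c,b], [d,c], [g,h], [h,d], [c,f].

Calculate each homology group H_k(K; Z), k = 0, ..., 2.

Order the vertices as a < b < c < d < e < f < g < h. Listing each simplex with vertices in this order, K has dimension 2 with simplices:

  0-simplices (8): a, b, c, d, e, f, g, h
  1-simplices (9): ab, ag, bc, bg, cd, cf, de, dh, gh
  2-simplices (1): abg

giving chain groups C_0 ≅ Z^8, C_1 ≅ Z^9, C_2 ≅ Z^1.

The boundary map ∂_1: C_1 → C_0 is given by ∂[p,q] = [q] − [p].
The resulting 8×9 matrix has rank 7, and its Smith normal form has invariant factors (1,1,1,1,1,1,1).

∂_2: C_2 → C_1 maps a triangle to the signed sum of its edges. For instance
  ∂abg = bg − ag + ab.
The resulting 9×1 matrix has rank 1, and its Smith normal form has invariant factors (1).

Computing H_k = (kernel of ∂_k) / (image of ∂_{k+1}):

  H_0: rank C_0 − rank ∂_1 = 8 − 7 = 1, and the invariant factors of ∂_1 are all 1, so H_0 = Z.
  H_1: rank ker ∂_1 − rank ∂_2 = (9 − 7) − 1 = 1, and the invariant factors of ∂_2 are all 1, so H_1 = Z.
  H_2: rank ker ∂_2 − rank ∂_3 = (1 − 1) − 0 = 0, and there is no ∂_3, so H_2 = 0.

H_0 = Z,  H_1 = Z,  H_2 = 0.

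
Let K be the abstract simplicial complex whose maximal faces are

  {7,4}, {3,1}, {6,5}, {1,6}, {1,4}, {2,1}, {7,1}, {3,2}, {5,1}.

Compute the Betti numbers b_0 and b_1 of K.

Order the vertices as 1 < 2 < 3 < 4 < 5 < 6 < 7. Listing each simplex with vertices in this order, K has dimension 1 with simplices:

  0-simplices (7): [1], [2], [3], [4], [5], [6], [7]
  1-simplices (9): [1,2], [1,3], [1,4], [1,5], [1,6], [1,7], [2,3], [4,7], [5,6]

so the chain groups are C_0 ≅ Z^7, C_1 ≅ Z^9.

The boundary map ∂_1: C_1 → C_0 maps an edge to its endpoints' difference, ∂[p,q] = q − p. For instance
  ∂[1,3] = [3] − [1].
The resulting 7×9 matrix has rank 6, and its Smith normal form has invariant factors (1,1,1,1,1,1).

Computing H_k = (kernel of ∂_k) / (image of ∂_{k+1}):

  H_0: rank C_0 − rank ∂_1 = 7 − 6 = 1, and the invariant factors of ∂_1 are all 1, so H_0 ≅ Z.
  H_1: rank ker ∂_1 − rank ∂_2 = (9 − 6) − 0 = 3, and there is no ∂_2, so H_1 ≅ Z^3.

As a check, the Euler characteristic is 7 − 9 = -2, which agrees with 1 − 3 = -2.
(K is a triangulation of a wedge of 3 circles.)

Hence the Betti numbers are b_0 = 1, b_1 = 3.

b_0 = 1, b_1 = 3.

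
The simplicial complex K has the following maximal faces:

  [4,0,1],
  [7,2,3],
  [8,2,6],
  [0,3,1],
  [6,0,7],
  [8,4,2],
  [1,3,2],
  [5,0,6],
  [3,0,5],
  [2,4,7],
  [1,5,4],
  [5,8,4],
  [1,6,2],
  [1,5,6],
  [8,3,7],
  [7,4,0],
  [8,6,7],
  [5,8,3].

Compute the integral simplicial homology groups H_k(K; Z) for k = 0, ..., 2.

We work with the vertex ordering 0 < 1 < 2 < 3 < 4 < 5 < 6 < 7 < 8. The simplices of K, each written with vertices in increasing order, are:

  0-simplices (9): [0], [1], [2], [3], [4], [5], [6], [7], [8]
  1-simplices (27): (27 of them)
  2-simplices (18): [0,1,3], [0,1,4], [0,3,5], [0,4,7], [0,5,6], [0,6,7], [1,2,3], [1,2,6], [1,4,5], [1,5,6], [2,3,7], [2,4,7], [2,4,8], [2,6,8], [3,5,8], [3,7,8], [4,5,8], [6,7,8]

giving chain groups C_0 ≅ Z^9, C_1 ≅ Z^27, C_2 ≅ Z^18.

∂_1: C_1 → C_0 is given by ∂[p,q] = [q] − [p]. For instance
  ∂[5,8] = [8] − [5].
The resulting 9×27 matrix has rank 8, and its Smith normal form has invariant factors (1,1,1,1,1,1,1,1).

Boundary ∂_2: C_2 → C_1 sends each 2-simplex [p,q,r] to [q,r] − [p,r] + [p,q]. For instance
  ∂[1,5,6] = [5,6] − [1,6] + [1,5],
  ∂[0,1,4] = [1,4] − [0,4] + [0,1].
The 27×18 boundary matrix has rank 18 and Smith normal form diag(1,1,1,1,1,1,1,1,1,1,1,1,1,1,1,1,1,2).

Computing H_k = (kernel of ∂_k) / (image of ∂_{k+1}):

  H_0: rank C_0 − rank ∂_1 = 9 − 8 = 1, and the invariant factors of ∂_1 are all 1, so H_0 = Z.
  H_1: rank ker ∂_1 − rank ∂_2 = (27 − 8) − 18 = 1, and ∂_2 has invariant factor 2 > 1, so H_1 = Z ⊕ Z/2.
  H_2: rank ker ∂_2 − rank ∂_3 = (18 − 18) − 0 = 0, and there is no ∂_3, so H_2 = 0.

As a check, the Euler characteristic is 9 − 27 + 18 = 0, which agrees with 1 − 1 + 0 = 0.

H_0 = Z,  H_1 = Z ⊕ Z/2,  H_2 = 0.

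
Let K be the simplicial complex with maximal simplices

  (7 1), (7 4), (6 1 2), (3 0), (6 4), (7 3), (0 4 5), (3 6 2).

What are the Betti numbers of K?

We work with the vertex ordering 0 < 1 < 2 < 3 < 4 < 5 < 6 < 7. The simplices of K, each written with vertices in increasing order, are:

  0-simplices (8): [0], [1], [2], [3], [4], [5], [6], [7]
  1-simplices (13): [0,3], [0,4], [0,5], [1,2], [1,6], [1,7], [2,3], [2,6], [3,6], [3,7], [4,5], [4,6], [4,7]
  2-simplices (3): [0,4,5], [1,2,6], [2,3,6]

giving chain groups C_0 ≅ Z^8, C_1 ≅ Z^13, C_2 ≅ Z^3.

The boundary map ∂_1: C_1 → C_0 is given by ∂[p,q] = [q] − [p]. For instance
  ∂[2,6] = [6] − [2].
As a 8×13 matrix over Z this has rank 7, with invariant factors (1,1,1,1,1,1,1).

Boundary ∂_2: C_2 → C_1 maps a triangle to the signed sum of its edges. For instance
  ∂[2,3,6] = [3,6] − [2,6] + [2,3],
  ∂[1,2,6] = [2,6] − [1,6] + [1,2].
The resulting 13×3 matrix has rank 3, and its Smith normal form has invariant factors (1,1,1).

From H_k ≅ ker(∂_k) / im(∂_{k+1}) we obtain:

  H_0: rank C_0 − rank ∂_1 = 8 − 7 = 1, and the invariant factors of ∂_1 are all 1, so H_0 = Z.
  H_1: rank ker ∂_1 − rank ∂_2 = (13 − 7) − 3 = 3, and the invariant factors of ∂_2 are all 1, so H_1 = Z^3.
  H_2: rank ker ∂_2 − rank ∂_3 = (3 − 3) − 0 = 0, and there is no ∂_3, so H_2 = 0.

As a check, the Euler characteristic is 8 − 13 + 3 = -2, which agrees with 1 − 3 + 0 = -2.

Hence the Betti numbers are b_0 = 1, b_1 = 3, b_2 = 0.

b_0 = 1, b_1 = 3, b_2 = 0.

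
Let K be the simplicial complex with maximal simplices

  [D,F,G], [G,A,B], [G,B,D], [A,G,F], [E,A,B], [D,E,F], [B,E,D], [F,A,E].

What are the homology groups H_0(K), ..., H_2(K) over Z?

H_0 ≅ Z,  H_1 = 0,  H_2 ≅ Z.

We work with the vertex ordering A < B < D < E < F < G. The simplices of K, each written with vertices in increasing order, are:

  0-simplices (6): A, B, D, E, F, G
  1-simplices (12): AB, AE, AF, AG, BD, BE, BG, DE, DF, DG, EF, FG
  2-simplices (8): ABE, ABG, AEF, AFG, BDE, BDG, DEF, DFG

so the chain groups are C_0 ≅ Z^6, C_1 ≅ Z^12, C_2 ≅ Z^8.

Boundary ∂_1: C_1 → C_0 maps an edge to its endpoints' difference, ∂[p,q] = q − p.
As a 6×12 matrix over Z this has rank 5, with invariant factors (1,1,1,1,1).

Boundary ∂_2: C_2 → C_1 acts by ∂[p,q,r] = [q,r] − [p,r] + [p,q]. For instance
  ∂DEF = EF − DF + DE,
  ∂BDE = DE − BE + BD.
The resulting 12×8 matrix has rank 7, and its Smith normal form has invariant factors (1,1,1,1,1,1,1).

Reading off H_k = ker ∂_k / im ∂_{k+1}:

  H_0: rank C_0 − rank ∂_1 = 6 − 5 = 1, and the invariant factors of ∂_1 are all 1, so H_0 = Z.
  H_1: rank ker ∂_1 − rank ∂_2 = (12 − 5) − 7 = 0, and the invariant factors of ∂_2 are all 1, so H_1 = 0.
  H_2: rank ker ∂_2 − rank ∂_3 = (8 − 7) − 0 = 1, and there is no ∂_3, so H_2 = Z.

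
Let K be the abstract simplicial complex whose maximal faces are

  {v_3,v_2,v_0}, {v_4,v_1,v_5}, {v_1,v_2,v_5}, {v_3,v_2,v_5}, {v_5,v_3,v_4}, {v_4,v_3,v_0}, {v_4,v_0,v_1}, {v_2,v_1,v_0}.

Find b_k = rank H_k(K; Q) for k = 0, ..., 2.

b_0 = 1, b_1 = 0, b_2 = 1.

Fix the vertex order v_0 < v_1 < v_2 < v_3 < v_4 < v_5 and write every simplex with vertices in increasing order. Then dim K = 2 and the simplices of K are:

  0-simplices (6): [v_0], [v_1], [v_2], [v_3], [v_4], [v_5]
  1-simplices (12): [v_0,v_1], [v_0,v_2], [v_0,v_3], [v_0,v_4], [v_1,v_2], [v_1,v_4], [v_1,v_5], [v_2,v_3], [v_2,v_5], [v_3,v_4], [v_3,v_5], [v_4,v_5]
  2-simplices (8): [v_0,v_1,v_2], [v_0,v_1,v_4], [v_0,v_2,v_3], [v_0,v_3,v_4], [v_1,v_2,v_5], [v_1,v_4,v_5], [v_2,v_3,v_5], [v_3,v_4,v_5]

so the chain groups are C_0 ≅ Z^6, C_1 ≅ Z^12, C_2 ≅ Z^8.

Boundary ∂_1: C_1 → C_0 is given by ∂[p,q] = [q] − [p]. For instance
  ∂[v_3,v_4] = [v_4] − [v_3].
This gives a 6×12 integer matrix of rank 5; reducing to Smith normal form yields diagonal entries (1,1,1,1,1).

The boundary map ∂_2: C_2 → C_1 sends each 2-simplex [p,q,r] to [q,r] − [p,r] + [p,q]. For instance
  ∂[v_3,v_4,v_5] = [v_4,v_5] − [v_3,v_5] + [v_3,v_4],
  ∂[v_0,v_1,v_2] = [v_1,v_2] − [v_0,v_2] + [v_0,v_1].
The resulting 12×8 matrix has rank 7, and its Smith normal form has invariant factors (1,1,1,1,1,1,1).

Now H_k = ker ∂_k / im ∂_{k+1}, so:

  H_0: rank C_0 − rank ∂_1 = 6 − 5 = 1, and the invariant factors of ∂_1 are all 1, so H_0 = Z.
  H_1: rank ker ∂_1 − rank ∂_2 = (12 − 5) − 7 = 0, and the invariant factors of ∂_2 are all 1, so H_1 = 0.
  H_2: rank ker ∂_2 − rank ∂_3 = (8 − 7) − 0 = 1, and there is no ∂_3, so H_2 = Z.

Hence the Betti numbers are b_0 = 1, b_1 = 0, b_2 = 1.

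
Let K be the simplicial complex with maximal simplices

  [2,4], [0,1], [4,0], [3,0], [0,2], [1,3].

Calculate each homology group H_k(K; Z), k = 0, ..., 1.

Take the total order 0 < 1 < 2 < 3 < 4 on the vertex set. Then K (dimension 1) consists of the simplices:

  0-simplices (5): [0], [1], [2], [3], [4]
  1-simplices (6): [0,1], [0,2], [0,3], [0,4], [1,3], [2,4]

Hence C_0 ≅ Z^5, C_1 ≅ Z^6.

∂_1: C_1 → C_0 maps an edge to its endpoints' difference, ∂[p,q] = q − p. For instance
  ∂[1,3] = [3] − [1].
As a 5×6 matrix over Z this has rank 4, with invariant factors (1,1,1,1).

From H_k ≅ ker(∂_k) / im(∂_{k+1}) we obtain:

  H_0: rank C_0 − rank ∂_1 = 5 − 4 = 1, and the invariant factors of ∂_1 are all 1, so H_0 ≅ Z.
  H_1: rank ker ∂_1 − rank ∂_2 = (6 − 4) − 0 = 2, and there is no ∂_2, so H_1 ≅ Z^2.

H_0 ≅ Z,  H_1 ≅ Z^2.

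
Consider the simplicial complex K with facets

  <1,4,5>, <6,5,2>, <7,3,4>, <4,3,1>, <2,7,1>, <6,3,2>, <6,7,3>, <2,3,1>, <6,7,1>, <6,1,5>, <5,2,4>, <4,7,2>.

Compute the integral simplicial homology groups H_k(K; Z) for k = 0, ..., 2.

H_0 = Z,  H_1 = Z_2,  H_2 = 0.

Order the vertices as 1 < 2 < 3 < 4 < 5 < 6 < 7. Listing each simplex with vertices in this order, K has dimension 2 with simplices:

  0-simplices (7): [1], [2], [3], [4], [5], [6], [7]
  1-simplices (18): [1,2], [1,3], [1,4], [1,5], [1,6], [1,7], [2,3], [2,4], [2,5], [2,6], [2,7], [3,4], [3,6], [3,7], [4,5], [4,7], [5,6], [6,7]
  2-simplices (12): [1,2,3], [1,2,7], [1,3,4], [1,4,5], [1,5,6], [1,6,7], [2,3,6], [2,4,5], [2,4,7], [2,5,6], [3,4,7], [3,6,7]

Hence C_0 ≅ Z^7, C_1 ≅ Z^18, C_2 ≅ Z^12.

The boundary map ∂_1: C_1 → C_0 sends each edge [p,q] (with p < q) to q − p.
The resulting 7×18 matrix has rank 6, and its Smith normal form has invariant factors (1,1,1,1,1,1).

∂_2: C_2 → C_1 acts by ∂[p,q,r] = [q,r] − [p,r] + [p,q]. For instance
  ∂[2,3,6] = [3,6] − [2,6] + [2,3],
  ∂[2,5,6] = [5,6] − [2,6] + [2,5].
As a 18×12 matrix over Z this has rank 12, with invariant factors (1,1,1,1,1,1,1,1,1,1,1,2).

Reading off H_k = ker ∂_k / im ∂_{k+1}:

  H_0: rank C_0 − rank ∂_1 = 7 − 6 = 1, and the invariant factors of ∂_1 are all 1, so H_0 ≅ Z.
  H_1: rank ker ∂_1 − rank ∂_2 = (18 − 6) − 12 = 0, and ∂_2 has invariant factor 2 > 1, so H_1 ≅ Z_2.
  H_2: rank ker ∂_2 − rank ∂_3 = (12 − 12) − 0 = 0, and there is no ∂_3, so H_2 ≅ 0.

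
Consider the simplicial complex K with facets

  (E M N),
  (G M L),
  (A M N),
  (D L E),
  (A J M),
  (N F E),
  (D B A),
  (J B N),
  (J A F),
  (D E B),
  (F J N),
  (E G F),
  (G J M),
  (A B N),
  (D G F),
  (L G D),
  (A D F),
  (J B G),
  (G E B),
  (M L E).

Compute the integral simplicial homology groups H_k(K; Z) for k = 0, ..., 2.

We work with the vertex ordering A < B < D < E < F < G < J < L < M < N. The simplices of K, each written with vertices in increasing order, are:

  0-simplices (10): A, B, D, E, F, G, J, L, M, N
  1-simplices (30): AB, AD, AF, AJ, AM, AN, BD, BE, BG, BJ, BN, DE, DF, DG, DL, EF, EG, EL, EM, EN, FG, FJ, FN, GJ, GL, GM, JM, JN, LM, MN
  2-simplices (20): ABD, ABN, ADF, AFJ, AJM, AMN, BDE, BEG, BGJ, BJN, DEL, DFG, DGL, EFG, EFN, ELM, EMN, FJN, GJM, GLM

so the chain groups are C_0 ≅ Z^10, C_1 ≅ Z^30, C_2 ≅ Z^20.

∂_1: C_1 → C_0 sends each edge [p,q] (with p < q) to q − p. For instance
  ∂AD = D − A.
The resulting 10×30 matrix has rank 9, and its Smith normal form has invariant factors (1,1,1,1,1,1,1,1,1).

∂_2: C_2 → C_1 acts by ∂[p,q,r] = [q,r] − [p,r] + [p,q]. For instance
  ∂ADF = DF − AF + AD,
  ∂AFJ = FJ − AJ + AF.
This gives a 30×20 integer matrix of rank 20; reducing to Smith normal form yields diagonal entries (1,1,1,1,1,1,1,1,1,1,1,1,1,1,1,1,1,1,1,2).

Now H_k = ker ∂_k / im ∂_{k+1}, so:

  H_0: rank C_0 − rank ∂_1 = 10 − 9 = 1, and the invariant factors of ∂_1 are all 1, so H_0 = Z.
  H_1: rank ker ∂_1 − rank ∂_2 = (30 − 9) − 20 = 1, and ∂_2 has invariant factor 2 > 1, so H_1 = Z ⊕ Z/2Z.
  H_2: rank ker ∂_2 − rank ∂_3 = (20 − 20) − 0 = 0, and there is no ∂_3, so H_2 = 0.

As a check, the Euler characteristic is 10 − 30 + 20 = 0, which agrees with 1 − 1 + 0 = 0.

H_0 ≅ Z,  H_1 ≅ Z ⊕ Z/2Z,  H_2 = 0.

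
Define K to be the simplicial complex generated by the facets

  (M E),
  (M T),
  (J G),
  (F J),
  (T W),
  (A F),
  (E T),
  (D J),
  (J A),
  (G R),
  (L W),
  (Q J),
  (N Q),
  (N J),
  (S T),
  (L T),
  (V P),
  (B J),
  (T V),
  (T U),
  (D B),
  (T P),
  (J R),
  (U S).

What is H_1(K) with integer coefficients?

H_1 ≅ Z^8.

We work with the vertex ordering A < B < D < E < F < G < J < L < M < N < P < Q < R < S < T < U < V < W. The simplices of K, each written with vertices in increasing order, are:

  0-simplices (18): A, B, D, E, F, G, J, L, M, N, P, Q, R, S, T, U, V, W
  1-simplices (24): AF, AJ, BD, BJ, DJ, EM, ET, FJ, GJ, GR, JN, JQ, JR, LT, LW, MT, NQ, PT, PV, ST, SU, TU, TV, TW

giving chain groups C_0 ≅ Z^18, C_1 ≅ Z^24.

The boundary map ∂_1: C_1 → C_0 is given by ∂[p,q] = [q] − [p]. For instance
  ∂TV = V − T.
This gives a 18×24 integer matrix of rank 16; reducing to Smith normal form yields diagonal entries (1,1,1,1,1,1,1,1,1,1,1,1,1,1,1,1).

Reading off H_k = ker ∂_k / im ∂_{k+1}:

  H_1: rank ker ∂_1 − rank ∂_2 = (24 − 16) − 0 = 8, and there is no ∂_2, so H_1 ≅ Z^8.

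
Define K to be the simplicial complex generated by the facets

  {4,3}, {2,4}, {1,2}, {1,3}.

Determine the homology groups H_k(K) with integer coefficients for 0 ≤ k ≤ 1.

H_0 ≅ Z,  H_1 ≅ Z.

K has 4 vertices, 4 edges.
rank ∂_0 = 0, rank ∂_1 = 3 ⇒ b_0 = 4 − 0 − 3 = 1; all invariant factors of ∂_1 are 1 so no torsion. So H_0 = Z.
rank ∂_1 = 3, rank ∂_2 = 0 ⇒ b_1 = 4 − 3 − 0 = 1. So H_1 = Z.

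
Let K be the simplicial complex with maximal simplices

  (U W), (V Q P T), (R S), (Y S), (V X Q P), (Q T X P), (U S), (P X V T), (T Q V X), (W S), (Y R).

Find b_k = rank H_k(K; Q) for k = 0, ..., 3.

b_0 = 2, b_1 = 2, b_2 = 0, b_3 = 1.

Fix the vertex order P < Q < R < S < T < U < V < W < X < Y and write every simplex with vertices in increasing order. Then dim K = 3 and the simplices of K are:

  0-simplices (10): P, Q, R, S, T, U, V, W, X, Y
  1-simplices (16): PQ, PT, PV, PX, QT, QV, QX, RS, RY, SU, SW, SY, TV, TX, UW, VX
  2-simplices (10): PQT, PQV, PQX, PTV, PTX, PVX, QTV, QTX, QVX, TVX
  3-simplices (5): PQTV, PQTX, PQVX, PTVX, QTVX

Hence C_0 ≅ Z^10, C_1 ≅ Z^16, C_2 ≅ Z^10, C_3 ≅ Z^5.

The boundary map ∂_1: C_1 → C_0 is given by ∂[p,q] = [q] − [p]. For instance
  ∂RY = Y − R.
This gives a 10×16 integer matrix of rank 8; reducing to Smith normal form yields diagonal entries (1,1,1,1,1,1,1,1).

The boundary map ∂_2: C_2 → C_1 sends each 2-simplex [p,q,r] to [q,r] − [p,r] + [p,q]. For instance
  ∂QVX = VX − QX + QV,
  ∂PQT = QT − PT + PQ.
As a 16×10 matrix over Z this has rank 6, with invariant factors (1,1,1,1,1,1).

The boundary map ∂_3: C_3 → C_2 sends each 3-simplex σ to the alternating sum Σ_i (−1)^i (σ with its i-th vertex removed). For instance
  ∂PQTV = QTV − PTV + PQV − PQT,
  ∂QTVX = TVX − QVX + QTX − QTV.
This gives a 10×5 integer matrix of rank 4; reducing to Smith normal form yields diagonal entries (1,1,1,1).

Now H_k = ker ∂_k / im ∂_{k+1}, so:

  H_0: rank C_0 − rank ∂_1 = 10 − 8 = 2, and the invariant factors of ∂_1 are all 1, so H_0 = Z^2.
  H_1: rank ker ∂_1 − rank ∂_2 = (16 − 8) − 6 = 2, and the invariant factors of ∂_2 are all 1, so H_1 = Z^2.
  H_2: rank ker ∂_2 − rank ∂_3 = (10 − 6) − 4 = 0, and the invariant factors of ∂_3 are all 1, so H_2 = 0.
  H_3: rank ker ∂_3 − rank ∂_4 = (5 − 4) − 0 = 1, and there is no ∂_4, so H_3 = Z.

As a check, the Euler characteristic is 10 − 16 + 10 − 5 = -1, which agrees with 2 − 2 + 0 − 1 = -1.

Hence the Betti numbers are b_0 = 2, b_1 = 2, b_2 = 0, b_3 = 1.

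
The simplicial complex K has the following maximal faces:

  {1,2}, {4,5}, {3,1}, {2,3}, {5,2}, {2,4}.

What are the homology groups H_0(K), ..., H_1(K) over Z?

H_0 ≅ Z,  H_1 ≅ Z^2.

K has 5 vertices, 6 edges.
rank ∂_0 = 0, rank ∂_1 = 4 ⇒ b_0 = 5 − 0 − 4 = 1; all invariant factors of ∂_1 are 1 so no torsion. So H_0 = Z.
rank ∂_1 = 4, rank ∂_2 = 0 ⇒ b_1 = 6 − 4 − 0 = 2. So H_1 = Z^2.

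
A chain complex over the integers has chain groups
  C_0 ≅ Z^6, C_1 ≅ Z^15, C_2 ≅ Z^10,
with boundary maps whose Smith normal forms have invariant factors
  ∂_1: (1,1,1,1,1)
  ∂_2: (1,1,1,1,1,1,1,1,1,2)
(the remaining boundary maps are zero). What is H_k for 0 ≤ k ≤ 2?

H_0: b_0 = 6 − 0 − 5 = 1; torsion from ∂_1 factors > 1: none. So H_0 ≅ Z.
H_1: b_1 = 15 − 5 − 10 = 0; torsion from ∂_2 factors > 1: [2]. So H_1 ≅ Z/2Z.
H_2: b_2 = 10 − 10 − 0 = 0; torsion from ∂_3 factors > 1: none. So H_2 ≅ 0.

H_0 ≅ Z,  H_1 ≅ Z/2Z,  H_2 = 0.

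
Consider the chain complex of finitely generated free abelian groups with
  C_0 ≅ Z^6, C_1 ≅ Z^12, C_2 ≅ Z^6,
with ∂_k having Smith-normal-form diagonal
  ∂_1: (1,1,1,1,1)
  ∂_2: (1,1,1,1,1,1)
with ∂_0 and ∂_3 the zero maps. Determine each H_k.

H_0 ≅ Z,  H_1 ≅ Z,  H_2 = 0.

H_0: b_0 = 6 − 0 − 5 = 1; torsion from ∂_1 factors > 1: none. So H_0 ≅ Z.
H_1: b_1 = 12 − 5 − 6 = 1; torsion from ∂_2 factors > 1: none. So H_1 ≅ Z.
H_2: b_2 = 6 − 6 − 0 = 0; torsion from ∂_3 factors > 1: none. So H_2 ≅ 0.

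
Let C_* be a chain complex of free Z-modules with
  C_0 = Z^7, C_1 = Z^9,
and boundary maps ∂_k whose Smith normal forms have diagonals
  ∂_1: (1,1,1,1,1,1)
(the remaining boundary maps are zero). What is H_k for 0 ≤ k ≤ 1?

H_0 ≅ Z,  H_1 ≅ Z^3.

H_0: b_0 = 7 − 0 − 6 = 1; torsion from ∂_1 factors > 1: none. So H_0 ≅ Z.
H_1: b_1 = 9 − 6 − 0 = 3; torsion from ∂_2 factors > 1: none. So H_1 ≅ Z^3.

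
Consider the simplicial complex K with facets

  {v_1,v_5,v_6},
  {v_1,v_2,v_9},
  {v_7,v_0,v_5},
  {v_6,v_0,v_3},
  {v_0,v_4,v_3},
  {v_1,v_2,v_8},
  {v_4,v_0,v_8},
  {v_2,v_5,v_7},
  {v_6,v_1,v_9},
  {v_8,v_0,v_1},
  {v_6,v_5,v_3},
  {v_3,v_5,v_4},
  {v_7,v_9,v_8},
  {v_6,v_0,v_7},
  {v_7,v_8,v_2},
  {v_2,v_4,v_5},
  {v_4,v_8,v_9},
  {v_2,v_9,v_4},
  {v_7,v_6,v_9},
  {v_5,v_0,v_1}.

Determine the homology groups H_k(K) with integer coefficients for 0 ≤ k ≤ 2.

We work with the vertex ordering v_0 < v_1 < v_2 < v_3 < v_4 < v_5 < v_6 < v_7 < v_8 < v_9. The simplices of K, each written with vertices in increasing order, are:

  0-simplices (10): [v_0], [v_1], [v_2], [v_3], [v_4], [v_5], [v_6], [v_7], [v_8], [v_9]
  1-simplices (30): (30 of them)
  2-simplices (20): (20 of them)

so the chain groups are C_0 ≅ Z^10, C_1 ≅ Z^30, C_2 ≅ Z^20.

∂_1: C_1 → C_0 is given by ∂[p,q] = [q] − [p]. For instance
  ∂[v_5,v_6] = [v_6] − [v_5].
The 10×30 boundary matrix has rank 9 and Smith normal form diag(1,1,1,1,1,1,1,1,1).

Boundary ∂_2: C_2 → C_1 maps a triangle to the signed sum of its edges. For instance
  ∂[v_2,v_5,v_7] = [v_5,v_7] − [v_2,v_7] + [v_2,v_5],
  ∂[v_0,v_4,v_8] = [v_4,v_8] − [v_0,v_8] + [v_0,v_4].
The resulting 30×20 matrix has rank 20, and its Smith normal form has invariant factors (1,1,1,1,1,1,1,1,1,1,1,1,1,1,1,1,1,1,1,2).

Computing H_k = (kernel of ∂_k) / (image of ∂_{k+1}):

  H_0: rank C_0 − rank ∂_1 = 10 − 9 = 1, and the invariant factors of ∂_1 are all 1, so H_0 = Z.
  H_1: rank ker ∂_1 − rank ∂_2 = (30 − 9) − 20 = 1, and ∂_2 has invariant factor 2 > 1, so H_1 = Z ⊕ Z/2Z.
  H_2: rank ker ∂_2 − rank ∂_3 = (20 − 20) − 0 = 0, and there is no ∂_3, so H_2 = 0.

H_0 ≅ Z,  H_1 ≅ Z ⊕ Z/2Z,  H_2 = 0.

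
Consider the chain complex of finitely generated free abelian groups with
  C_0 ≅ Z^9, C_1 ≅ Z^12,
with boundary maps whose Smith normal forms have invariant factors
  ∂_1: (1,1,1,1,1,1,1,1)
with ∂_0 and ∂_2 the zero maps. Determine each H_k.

H_0 = Z,  H_1 = Z^4.

H_0: b_0 = 9 − 0 − 8 = 1; torsion from ∂_1 factors > 1: none. So H_0 = Z.
H_1: b_1 = 12 − 8 − 0 = 4; torsion from ∂_2 factors > 1: none. So H_1 = Z^4.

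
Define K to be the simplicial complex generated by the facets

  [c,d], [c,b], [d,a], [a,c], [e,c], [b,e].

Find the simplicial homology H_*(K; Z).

H_0 = Z,  H_1 = Z^2.

Fix the vertex order a < b < c < d < e and write every simplex with vertices in increasing order. Then dim K = 1 and the simplices of K are:

  0-simplices (5): a, b, c, d, e
  1-simplices (6): ac, ad, bc, be, cd, ce

so the chain groups are C_0 ≅ Z^5, C_1 ≅ Z^6.

∂_1: C_1 → C_0 maps an edge to its endpoints' difference, ∂[p,q] = q − p. For instance
  ∂be = e − b.
This gives a 5×6 integer matrix of rank 4; reducing to Smith normal form yields diagonal entries (1,1,1,1).

Computing H_k = (kernel of ∂_k) / (image of ∂_{k+1}):

  H_0: rank C_0 − rank ∂_1 = 5 − 4 = 1, and the invariant factors of ∂_1 are all 1, so H_0 = Z.
  H_1: rank ker ∂_1 − rank ∂_2 = (6 − 4) − 0 = 2, and there is no ∂_2, so H_1 = Z^2.

As a check, the Euler characteristic is 5 − 6 = -1, which agrees with 1 − 2 = -1.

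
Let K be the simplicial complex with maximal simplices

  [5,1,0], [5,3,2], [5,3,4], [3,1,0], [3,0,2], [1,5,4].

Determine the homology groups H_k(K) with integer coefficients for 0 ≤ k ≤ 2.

K has 6 vertices, 12 edges, 6 triangles.
rank ∂_0 = 0, rank ∂_1 = 5 ⇒ b_0 = 6 − 0 − 5 = 1; all invariant factors of ∂_1 are 1 so no torsion. So H_0 ≅ Z.
rank ∂_1 = 5, rank ∂_2 = 6 ⇒ b_1 = 12 − 5 − 6 = 1; all invariant factors of ∂_2 are 1 so no torsion. So H_1 ≅ Z.
rank ∂_2 = 6, rank ∂_3 = 0 ⇒ b_2 = 6 − 6 − 0 = 0. So H_2 ≅ 0.

H_0 ≅ Z,  H_1 ≅ Z,  H_2 = 0.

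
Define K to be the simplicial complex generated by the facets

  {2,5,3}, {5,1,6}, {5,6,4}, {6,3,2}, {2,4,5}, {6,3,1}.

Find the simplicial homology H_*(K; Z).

Take the total order 1 < 2 < 3 < 4 < 5 < 6 on the vertex set. Then K (dimension 2) consists of the simplices:

  0-simplices (6): [1], [2], [3], [4], [5], [6]
  1-simplices (12): [1,3], [1,5], [1,6], [2,3], [2,4], [2,5], [2,6], [3,5], [3,6], [4,5], [4,6], [5,6]
  2-simplices (6): [1,3,6], [1,5,6], [2,3,5], [2,3,6], [2,4,5], [4,5,6]

giving chain groups C_0 ≅ Z^6, C_1 ≅ Z^12, C_2 ≅ Z^6.

Boundary ∂_1: C_1 → C_0 is given by ∂[p,q] = [q] − [p]. For instance
  ∂[4,6] = [6] − [4].
The 6×12 boundary matrix has rank 5 and Smith normal form diag(1,1,1,1,1).

The boundary map ∂_2: C_2 → C_1 sends each 2-simplex [p,q,r] to [q,r] − [p,r] + [p,q]. For instance
  ∂[2,3,6] = [3,6] − [2,6] + [2,3],
  ∂[4,5,6] = [5,6] − [4,6] + [4,5].
As a 12×6 matrix over Z this has rank 6, with invariant factors (1,1,1,1,1,1).

Computing H_k = (kernel of ∂_k) / (image of ∂_{k+1}):

  H_0: rank C_0 − rank ∂_1 = 6 − 5 = 1, and the invariant factors of ∂_1 are all 1, so H_0 = Z.
  H_1: rank ker ∂_1 − rank ∂_2 = (12 − 5) − 6 = 1, and the invariant factors of ∂_2 are all 1, so H_1 = Z.
  H_2: rank ker ∂_2 − rank ∂_3 = (6 − 6) − 0 = 0, and there is no ∂_3, so H_2 = 0.

H_0 ≅ Z,  H_1 ≅ Z,  H_2 = 0.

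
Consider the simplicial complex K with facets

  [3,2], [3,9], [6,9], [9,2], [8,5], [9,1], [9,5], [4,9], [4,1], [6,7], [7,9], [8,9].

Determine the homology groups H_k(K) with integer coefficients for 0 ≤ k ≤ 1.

Order the vertices as 1 < 2 < 3 < 4 < 5 < 6 < 7 < 8 < 9. Listing each simplex with vertices in this order, K has dimension 1 with simplices:

  0-simplices (9): [1], [2], [3], [4], [5], [6], [7], [8], [9]
  1-simplices (12): [1,4], [1,9], [2,3], [2,9], [3,9], [4,9], [5,8], [5,9], [6,7], [6,9], [7,9], [8,9]

Hence C_0 ≅ Z^9, C_1 ≅ Z^12.

∂_1: C_1 → C_0 is given by ∂[p,q] = [q] − [p].
This gives a 9×12 integer matrix of rank 8; reducing to Smith normal form yields diagonal entries (1,1,1,1,1,1,1,1).

From H_k ≅ ker(∂_k) / im(∂_{k+1}) we obtain:

  H_0: rank C_0 − rank ∂_1 = 9 − 8 = 1, and the invariant factors of ∂_1 are all 1, so H_0 = Z.
  H_1: rank ker ∂_1 − rank ∂_2 = (12 − 8) − 0 = 4, and there is no ∂_2, so H_1 = Z^4.

H_0 = Z,  H_1 = Z^4.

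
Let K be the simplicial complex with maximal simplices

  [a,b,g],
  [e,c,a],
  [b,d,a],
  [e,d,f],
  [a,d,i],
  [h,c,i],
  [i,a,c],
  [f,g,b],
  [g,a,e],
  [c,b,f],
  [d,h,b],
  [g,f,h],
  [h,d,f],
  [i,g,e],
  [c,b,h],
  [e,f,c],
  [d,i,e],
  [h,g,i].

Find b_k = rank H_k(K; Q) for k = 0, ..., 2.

Take the total order a < b < c < d < e < f < g < h < i on the vertex set. Then K (dimension 2) consists of the simplices:

  0-simplices (9): a, b, c, d, e, f, g, h, i
  1-simplices (27): ab, ac, ad, ae, ag, ai, bc, bd, bf, bg, bh, ce, cf, ch, ci, de, df, dh, di, ef, eg, ei, fg, fh, gh, gi, hi
  2-simplices (18): abd, abg, ace, aci, adi, aeg, bcf, bch, bdh, bfg, cef, chi, def, dei, dfh, egi, fgh, ghi

so the chain groups are C_0 ≅ Z^9, C_1 ≅ Z^27, C_2 ≅ Z^18.

∂_1: C_1 → C_0 is given by ∂[p,q] = [q] − [p]. For instance
  ∂fh = h − f.
As a 9×27 matrix over Z this has rank 8, with invariant factors (1,1,1,1,1,1,1,1).

Boundary ∂_2: C_2 → C_1 acts by ∂[p,q,r] = [q,r] − [p,r] + [p,q]. For instance
  ∂bcf = cf − bf + bc,
  ∂cef = ef − cf + ce.
The resulting 27×18 matrix has rank 18, and its Smith normal form has invariant factors (1,1,1,1,1,1,1,1,1,1,1,1,1,1,1,1,1,2).

From H_k ≅ ker(∂_k) / im(∂_{k+1}) we obtain:

  H_0: rank C_0 − rank ∂_1 = 9 − 8 = 1, and the invariant factors of ∂_1 are all 1, so H_0 ≅ Z.
  H_1: rank ker ∂_1 − rank ∂_2 = (27 − 8) − 18 = 1, and ∂_2 has invariant factor 2 > 1, so H_1 ≅ Z ⊕ Z/2.
  H_2: rank ker ∂_2 − rank ∂_3 = (18 − 18) − 0 = 0, and there is no ∂_3, so H_2 ≅ 0.

As a check, the Euler characteristic is 9 − 27 + 18 = 0, which agrees with 1 − 1 + 0 = 0.

Hence the Betti numbers are b_0 = 1, b_1 = 1, b_2 = 0.

b_0 = 1, b_1 = 1, b_2 = 0.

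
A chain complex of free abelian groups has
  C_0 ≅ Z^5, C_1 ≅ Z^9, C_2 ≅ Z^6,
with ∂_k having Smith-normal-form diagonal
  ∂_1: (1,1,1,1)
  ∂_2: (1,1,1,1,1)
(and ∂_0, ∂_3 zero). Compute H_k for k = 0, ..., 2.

H_0 ≅ Z,  H_1 = 0,  H_2 ≅ Z.

H_0: b_0 = 5 − 0 − 4 = 1; torsion from ∂_1 factors > 1: none. So H_0 ≅ Z.
H_1: b_1 = 9 − 4 − 5 = 0; torsion from ∂_2 factors > 1: none. So H_1 ≅ 0.
H_2: b_2 = 6 − 5 − 0 = 1; torsion from ∂_3 factors > 1: none. So H_2 ≅ Z.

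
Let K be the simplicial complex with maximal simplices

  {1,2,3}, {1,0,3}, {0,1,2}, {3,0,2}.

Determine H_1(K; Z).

H_1 = 0.

Take the total order 0 < 1 < 2 < 3 on the vertex set. Then K (dimension 2) consists of the simplices:

  0-simplices (4): [0], [1], [2], [3]
  1-simplices (6): [0,1], [0,2], [0,3], [1,2], [1,3], [2,3]
  2-simplices (4): [0,1,2], [0,1,3], [0,2,3], [1,2,3]

Hence C_0 ≅ Z^4, C_1 ≅ Z^6, C_2 ≅ Z^4.

The boundary map ∂_1: C_1 → C_0 sends each edge [p,q] (with p < q) to q − p.
The resulting 4×6 matrix has rank 3, and its Smith normal form has invariant factors (1,1,1).

The boundary map ∂_2: C_2 → C_1 maps a triangle to the signed sum of its edges. For instance
  ∂[1,2,3] = [2,3] − [1,3] + [1,2],
  ∂[0,1,2] = [1,2] − [0,2] + [0,1].
As a 6×4 matrix over Z this has rank 3, with invariant factors (1,1,1).

From H_k ≅ ker(∂_k) / im(∂_{k+1}) we obtain:

  H_1: rank ker ∂_1 − rank ∂_2 = (6 − 3) − 3 = 0, and the invariant factors of ∂_2 are all 1, so H_1 = 0.

(K is a triangulation of the 2-sphere S^2.)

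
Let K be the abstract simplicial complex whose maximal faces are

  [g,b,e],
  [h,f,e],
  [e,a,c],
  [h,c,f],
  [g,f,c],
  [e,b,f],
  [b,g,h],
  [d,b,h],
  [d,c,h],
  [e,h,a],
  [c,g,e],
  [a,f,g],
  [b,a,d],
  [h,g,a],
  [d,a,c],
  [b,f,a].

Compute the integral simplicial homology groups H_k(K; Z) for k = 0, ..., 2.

Order the vertices as a < b < c < d < e < f < g < h. Listing each simplex with vertices in this order, K has dimension 2 with simplices:

  0-simplices (8): a, b, c, d, e, f, g, h
  1-simplices (24): ab, ac, ad, ae, af, ag, ah, bd, be, bf, bg, bh, cd, ce, cf, cg, ch, dh, ef, eg, eh, fg, fh, gh
  2-simplices (16): abd, abf, acd, ace, aeh, afg, agh, bdh, bef, beg, bgh, cdh, ceg, cfg, cfh, efh

giving chain groups C_0 ≅ Z^8, C_1 ≅ Z^24, C_2 ≅ Z^16.

Boundary ∂_1: C_1 → C_0 sends each edge [p,q] (with p < q) to q − p. For instance
  ∂be = e − b.
The resulting 8×24 matrix has rank 7, and its Smith normal form has invariant factors (1,1,1,1,1,1,1).

Boundary ∂_2: C_2 → C_1 sends each 2-simplex [p,q,r] to [q,r] − [p,r] + [p,q]. For instance
  ∂afg = fg − ag + af,
  ∂acd = cd − ad + ac.
This gives a 24×16 integer matrix of rank 15; reducing to Smith normal form yields diagonal entries (1,1,1,1,1,1,1,1,1,1,1,1,1,1,1).

Computing H_k = (kernel of ∂_k) / (image of ∂_{k+1}):

  H_0: rank C_0 − rank ∂_1 = 8 − 7 = 1, and the invariant factors of ∂_1 are all 1, so H_0 ≅ Z.
  H_1: rank ker ∂_1 − rank ∂_2 = (24 − 7) − 15 = 2, and the invariant factors of ∂_2 are all 1, so H_1 ≅ Z^2.
  H_2: rank ker ∂_2 − rank ∂_3 = (16 − 15) − 0 = 1, and there is no ∂_3, so H_2 ≅ Z.

H_0 ≅ Z,  H_1 ≅ Z^2,  H_2 ≅ Z.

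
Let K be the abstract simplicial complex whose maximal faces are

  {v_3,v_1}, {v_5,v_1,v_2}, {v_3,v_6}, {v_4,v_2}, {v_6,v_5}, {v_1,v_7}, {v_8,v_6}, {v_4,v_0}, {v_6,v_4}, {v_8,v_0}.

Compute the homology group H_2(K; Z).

We work with the vertex ordering v_0 < v_1 < v_2 < v_3 < v_4 < v_5 < v_6 < v_7 < v_8. The simplices of K, each written with vertices in increasing order, are:

  0-simplices (9): [v_0], [v_1], [v_2], [v_3], [v_4], [v_5], [v_6], [v_7], [v_8]
  1-simplices (12): [v_0,v_4], [v_0,v_8], [v_1,v_2], [v_1,v_3], [v_1,v_5], [v_1,v_7], [v_2,v_4], [v_2,v_5], [v_3,v_6], [v_4,v_6], [v_5,v_6], [v_6,v_8]
  2-simplices (1): [v_1,v_2,v_5]

so the chain groups are C_0 ≅ Z^9, C_1 ≅ Z^12, C_2 ≅ Z^1.

The boundary map ∂_1: C_1 → C_0 is given by ∂[p,q] = [q] − [p].
The resulting 9×12 matrix has rank 8, and its Smith normal form has invariant factors (1,1,1,1,1,1,1,1).

The boundary map ∂_2: C_2 → C_1 sends each 2-simplex [p,q,r] to [q,r] − [p,r] + [p,q]. For instance
  ∂[v_1,v_2,v_5] = [v_2,v_5] − [v_1,v_5] + [v_1,v_2].
The 12×1 boundary matrix has rank 1 and Smith normal form diag(1).

Computing H_k = (kernel of ∂_k) / (image of ∂_{k+1}):

  H_2: rank ker ∂_2 − rank ∂_3 = (1 − 1) − 0 = 0, and there is no ∂_3, so H_2 = 0.

H_2 ≅ 0.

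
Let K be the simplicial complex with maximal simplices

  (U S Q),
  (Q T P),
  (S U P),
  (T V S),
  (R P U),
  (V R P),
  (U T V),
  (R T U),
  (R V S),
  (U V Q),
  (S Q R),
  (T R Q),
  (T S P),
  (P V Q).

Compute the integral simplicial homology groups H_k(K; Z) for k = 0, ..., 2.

We work with the vertex ordering P < Q < R < S < T < U < V. The simplices of K, each written with vertices in increasing order, are:

  0-simplices (7): P, Q, R, S, T, U, V
  1-simplices (21): PQ, PR, PS, PT, PU, PV, QR, QS, QT, QU, QV, RS, RT, RU, RV, ST, SU, SV, TU, TV, UV
  2-simplices (14): PQT, PQV, PRU, PRV, PST, PSU, QRS, QRT, QSU, QUV, RSV, RTU, STV, TUV

Hence C_0 ≅ Z^7, C_1 ≅ Z^21, C_2 ≅ Z^14.

The boundary map ∂_1: C_1 → C_0 is given by ∂[p,q] = [q] − [p]. For instance
  ∂ST = T − S.
This gives a 7×21 integer matrix of rank 6; reducing to Smith normal form yields diagonal entries (1,1,1,1,1,1).

The boundary map ∂_2: C_2 → C_1 acts by ∂[p,q,r] = [q,r] − [p,r] + [p,q]. For instance
  ∂QRT = RT − QT + QR,
  ∂RSV = SV − RV + RS.
This gives a 21×14 integer matrix of rank 13; reducing to Smith normal form yields diagonal entries (1,1,1,1,1,1,1,1,1,1,1,1,1).

Reading off H_k = ker ∂_k / im ∂_{k+1}:

  H_0: rank C_0 − rank ∂_1 = 7 − 6 = 1, and the invariant factors of ∂_1 are all 1, so H_0 ≅ Z.
  H_1: rank ker ∂_1 − rank ∂_2 = (21 − 6) − 13 = 2, and the invariant factors of ∂_2 are all 1, so H_1 ≅ Z^2.
  H_2: rank ker ∂_2 − rank ∂_3 = (14 − 13) − 0 = 1, and there is no ∂_3, so H_2 ≅ Z.

(K is a triangulation of the torus T^2.)

H_0 = Z,  H_1 = Z^2,  H_2 = Z.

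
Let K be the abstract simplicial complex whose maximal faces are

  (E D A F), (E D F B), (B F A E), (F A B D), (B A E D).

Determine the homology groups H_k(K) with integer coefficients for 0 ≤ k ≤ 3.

H_0 = Z,  H_1 = 0,  H_2 = 0,  H_3 = Z.

Order the vertices as A < B < D < E < F. Listing each simplex with vertices in this order, K has dimension 3 with simplices:

  0-simplices (5): A, B, D, E, F
  1-simplices (10): AB, AD, AE, AF, BD, BE, BF, DE, DF, EF
  2-simplices (10): ABD, ABE, ABF, ADE, ADF, AEF, BDE, BDF, BEF, DEF
  3-simplices (5): ABDE, ABDF, ABEF, ADEF, BDEF

giving chain groups C_0 ≅ Z^5, C_1 ≅ Z^10, C_2 ≅ Z^10, C_3 ≅ Z^5.

∂_1: C_1 → C_0 maps an edge to its endpoints' difference, ∂[p,q] = q − p. For instance
  ∂EF = F − E.
This gives a 5×10 integer matrix of rank 4; reducing to Smith normal form yields diagonal entries (1,1,1,1).

Boundary ∂_2: C_2 → C_1 maps a triangle to the signed sum of its edges. For instance
  ∂DEF = EF − DF + DE,
  ∂ADE = DE − AE + AD.
This gives a 10×10 integer matrix of rank 6; reducing to Smith normal form yields diagonal entries (1,1,1,1,1,1).

∂_3: C_3 → C_2 sends each 3-simplex σ to the alternating sum Σ_i (−1)^i (σ with its i-th vertex removed). For instance
  ∂ABDF = BDF − ADF + ABF − ABD,
  ∂BDEF = DEF − BEF + BDF − BDE.
This gives a 10×5 integer matrix of rank 4; reducing to Smith normal form yields diagonal entries (1,1,1,1).

From H_k ≅ ker(∂_k) / im(∂_{k+1}) we obtain:

  H_0: rank C_0 − rank ∂_1 = 5 − 4 = 1, and the invariant factors of ∂_1 are all 1, so H_0 = Z.
  H_1: rank ker ∂_1 − rank ∂_2 = (10 − 4) − 6 = 0, and the invariant factors of ∂_2 are all 1, so H_1 = 0.
  H_2: rank ker ∂_2 − rank ∂_3 = (10 − 6) − 4 = 0, and the invariant factors of ∂_3 are all 1, so H_2 = 0.
  H_3: rank ker ∂_3 − rank ∂_4 = (5 − 4) − 0 = 1, and there is no ∂_4, so H_3 = Z.

As a check, the Euler characteristic is 5 − 10 + 10 − 5 = 0, which agrees with 1 − 0 + 0 − 1 = 0.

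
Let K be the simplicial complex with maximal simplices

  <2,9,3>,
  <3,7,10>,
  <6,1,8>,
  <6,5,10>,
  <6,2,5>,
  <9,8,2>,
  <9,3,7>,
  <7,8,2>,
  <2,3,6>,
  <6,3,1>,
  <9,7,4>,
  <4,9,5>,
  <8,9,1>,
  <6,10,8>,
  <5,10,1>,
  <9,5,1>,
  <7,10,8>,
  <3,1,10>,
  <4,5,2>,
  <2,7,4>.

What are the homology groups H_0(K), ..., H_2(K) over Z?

H_0 ≅ Z,  H_1 ≅ Z ⊕ Z/2Z,  H_2 = 0.

Take the total order 1 < 2 < 3 < 4 < 5 < 6 < 7 < 8 < 9 < 10 on the vertex set. Then K (dimension 2) consists of the simplices:

  0-simplices (10): [1], [2], [3], [4], [5], [6], [7], [8], [9], [10]
  1-simplices (30): (30 of them)
  2-simplices (20): (20 of them)

so the chain groups are C_0 ≅ Z^10, C_1 ≅ Z^30, C_2 ≅ Z^20.

Boundary ∂_1: C_1 → C_0 maps an edge to its endpoints' difference, ∂[p,q] = q − p.
The 10×30 boundary matrix has rank 9 and Smith normal form diag(1,1,1,1,1,1,1,1,1).

The boundary map ∂_2: C_2 → C_1 maps a triangle to the signed sum of its edges. For instance
  ∂[2,3,6] = [3,6] − [2,6] + [2,3],
  ∂[2,4,5] = [4,5] − [2,5] + [2,4].
The resulting 30×20 matrix has rank 20, and its Smith normal form has invariant factors (1,1,1,1,1,1,1,1,1,1,1,1,1,1,1,1,1,1,1,2).

From H_k ≅ ker(∂_k) / im(∂_{k+1}) we obtain:

  H_0: rank C_0 − rank ∂_1 = 10 − 9 = 1, and the invariant factors of ∂_1 are all 1, so H_0 = Z.
  H_1: rank ker ∂_1 − rank ∂_2 = (30 − 9) − 20 = 1, and ∂_2 has invariant factor 2 > 1, so H_1 = Z ⊕ Z/2Z.
  H_2: rank ker ∂_2 − rank ∂_3 = (20 − 20) − 0 = 0, and there is no ∂_3, so H_2 = 0.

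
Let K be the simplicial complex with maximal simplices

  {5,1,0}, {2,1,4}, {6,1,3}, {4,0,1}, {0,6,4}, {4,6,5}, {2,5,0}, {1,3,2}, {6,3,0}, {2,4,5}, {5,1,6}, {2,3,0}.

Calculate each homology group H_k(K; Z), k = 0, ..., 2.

H_0 = Z,  H_1 = Z/2,  H_2 = 0.

Fix the vertex order 0 < 1 < 2 < 3 < 4 < 5 < 6 and write every simplex with vertices in increasing order. Then dim K = 2 and the simplices of K are:

  0-simplices (7): [0], [1], [2], [3], [4], [5], [6]
  1-simplices (18): [0,1], [0,2], [0,3], [0,4], [0,5], [0,6], [1,2], [1,3], [1,4], [1,5], [1,6], [2,3], [2,4], [2,5], [3,6], [4,5], [4,6], [5,6]
  2-simplices (12): [0,1,4], [0,1,5], [0,2,3], [0,2,5], [0,3,6], [0,4,6], [1,2,3], [1,2,4], [1,3,6], [1,5,6], [2,4,5], [4,5,6]

Hence C_0 ≅ Z^7, C_1 ≅ Z^18, C_2 ≅ Z^12.

∂_1: C_1 → C_0 is given by ∂[p,q] = [q] − [p].
This gives a 7×18 integer matrix of rank 6; reducing to Smith normal form yields diagonal entries (1,1,1,1,1,1).

The boundary map ∂_2: C_2 → C_1 sends each 2-simplex [p,q,r] to [q,r] − [p,r] + [p,q]. For instance
  ∂[0,1,4] = [1,4] − [0,4] + [0,1],
  ∂[0,4,6] = [4,6] − [0,6] + [0,4].
The 18×12 boundary matrix has rank 12 and Smith normal form diag(1,1,1,1,1,1,1,1,1,1,1,2).

Now H_k = ker ∂_k / im ∂_{k+1}, so:

  H_0: rank C_0 − rank ∂_1 = 7 − 6 = 1, and the invariant factors of ∂_1 are all 1, so H_0 ≅ Z.
  H_1: rank ker ∂_1 − rank ∂_2 = (18 − 6) − 12 = 0, and ∂_2 has invariant factor 2 > 1, so H_1 ≅ Z/2.
  H_2: rank ker ∂_2 − rank ∂_3 = (12 − 12) − 0 = 0, and there is no ∂_3, so H_2 ≅ 0.

(K is a triangulation of the real projective plane RP^2.)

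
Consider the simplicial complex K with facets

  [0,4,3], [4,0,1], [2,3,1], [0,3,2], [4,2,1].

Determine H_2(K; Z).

K has 5 vertices, 10 edges, 5 triangles.
rank ∂_2 = 5, rank ∂_3 = 0 ⇒ b_2 = 5 − 5 − 0 = 0. So H_2 ≅ 0.

H_2 ≅ 0.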